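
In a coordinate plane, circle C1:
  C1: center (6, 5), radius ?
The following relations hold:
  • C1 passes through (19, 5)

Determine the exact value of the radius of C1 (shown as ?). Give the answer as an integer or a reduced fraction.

13

1. [C1∋P]  r_C1² − 169 = 0  ⇒  r_C1 = 13 (r>0 drops 1)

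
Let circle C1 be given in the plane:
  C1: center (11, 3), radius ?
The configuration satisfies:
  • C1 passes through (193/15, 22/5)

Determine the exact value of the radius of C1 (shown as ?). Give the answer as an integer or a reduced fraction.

1. [C1∋P]  r_C1² − 49/9 = 0  ⇒  r_C1 = 7/3 (r>0 drops 1)

7/3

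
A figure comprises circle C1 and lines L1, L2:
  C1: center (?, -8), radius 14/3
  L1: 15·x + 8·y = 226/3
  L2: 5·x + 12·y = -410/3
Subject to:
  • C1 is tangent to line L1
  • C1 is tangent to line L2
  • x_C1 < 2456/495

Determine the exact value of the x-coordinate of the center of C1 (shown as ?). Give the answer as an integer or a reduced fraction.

4

1. [C1‖L1]  x_C1² − (836/45)x_C1 + 2624/45 = 0  ⇒  x_C1 = 4 or 656/45
2. [C1‖L2]  x_C1² + (244/15)x_C1 − 1216/15 = 0  ⇒  x_C1 = -304/15 or 4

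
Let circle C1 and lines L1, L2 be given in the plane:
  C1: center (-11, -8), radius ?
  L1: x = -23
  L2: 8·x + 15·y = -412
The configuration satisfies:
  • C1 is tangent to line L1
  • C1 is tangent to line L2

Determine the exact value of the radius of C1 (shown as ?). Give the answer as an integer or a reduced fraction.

1. [C1‖L1]  r_C1² − 144 = 0  ⇒  r_C1 = 12 (r>0 drops 1)
2. [C1‖L2]  r_C1² − 144 = 0  ⇒  r_C1 = 12 (r>0 drops 1)

12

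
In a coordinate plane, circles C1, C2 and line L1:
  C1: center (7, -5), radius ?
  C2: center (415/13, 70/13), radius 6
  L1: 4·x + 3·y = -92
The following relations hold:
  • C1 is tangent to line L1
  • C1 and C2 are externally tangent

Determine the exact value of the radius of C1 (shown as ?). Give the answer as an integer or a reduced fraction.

1. [C1‖L1]  r_C1² − 441 = 0  ⇒  r_C1 = 21 (r>0 drops 1)
2. [ext C1·C2]  r_C1² + 12r_C1 − 693 = 0  ⇒  r_C1 = 21 (r>0 drops 1)

21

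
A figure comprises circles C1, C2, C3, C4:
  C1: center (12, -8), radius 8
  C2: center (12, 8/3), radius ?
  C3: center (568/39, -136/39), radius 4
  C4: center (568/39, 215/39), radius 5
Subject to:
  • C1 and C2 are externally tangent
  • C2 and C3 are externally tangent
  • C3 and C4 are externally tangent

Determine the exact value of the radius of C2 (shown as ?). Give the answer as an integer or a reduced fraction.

8/3

1. [ext C1·C2]  r_C2² + 16r_C2 − 448/9 = 0  ⇒  r_C2 = 8/3 (r>0 drops 1)
2. [ext C2·C3]  r_C2² + 8r_C2 − 256/9 = 0  ⇒  r_C2 = 8/3 (r>0 drops 1)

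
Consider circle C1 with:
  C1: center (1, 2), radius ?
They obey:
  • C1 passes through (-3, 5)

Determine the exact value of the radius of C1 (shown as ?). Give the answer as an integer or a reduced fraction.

1. [C1∋P]  r_C1² − 25 = 0  ⇒  r_C1 = 5 (r>0 drops 1)

5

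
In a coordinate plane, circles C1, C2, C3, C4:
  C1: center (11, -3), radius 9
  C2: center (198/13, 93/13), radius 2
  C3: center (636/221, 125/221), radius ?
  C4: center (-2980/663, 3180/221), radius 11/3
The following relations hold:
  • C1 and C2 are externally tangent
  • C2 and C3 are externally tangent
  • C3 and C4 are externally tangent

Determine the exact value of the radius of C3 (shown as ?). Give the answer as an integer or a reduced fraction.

1. [ext C2·C3]  r_C3² + 4r_C3 − 192 = 0  ⇒  r_C3 = 12 (r>0 drops 1)
2. [ext C3·C4]  r_C3² + (22/3)r_C3 − 232 = 0  ⇒  r_C3 = 12 (r>0 drops 1)

12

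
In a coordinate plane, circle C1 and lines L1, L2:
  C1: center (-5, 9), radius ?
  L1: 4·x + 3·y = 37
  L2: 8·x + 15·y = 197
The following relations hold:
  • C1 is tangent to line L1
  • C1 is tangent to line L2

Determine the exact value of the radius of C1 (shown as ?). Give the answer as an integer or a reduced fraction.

1. [C1‖L1]  r_C1² − 36 = 0  ⇒  r_C1 = 6 (r>0 drops 1)
2. [C1‖L2]  r_C1² − 36 = 0  ⇒  r_C1 = 6 (r>0 drops 1)

6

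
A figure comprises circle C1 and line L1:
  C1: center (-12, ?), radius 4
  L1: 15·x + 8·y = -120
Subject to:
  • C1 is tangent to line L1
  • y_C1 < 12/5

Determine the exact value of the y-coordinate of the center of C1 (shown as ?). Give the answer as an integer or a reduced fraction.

-1

1. [C1‖L1]  y_C1² − 15y_C1 − 16 = 0  ⇒  y_C1 = -1 or 16
2. given y_C1 < 12/5: keep -1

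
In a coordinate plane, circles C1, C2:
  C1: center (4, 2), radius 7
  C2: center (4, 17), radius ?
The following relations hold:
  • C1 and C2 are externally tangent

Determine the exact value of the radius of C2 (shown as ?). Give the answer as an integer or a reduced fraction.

1. [ext C1·C2]  r_C2² + 14r_C2 − 176 = 0  ⇒  r_C2 = 8 (r>0 drops 1)

8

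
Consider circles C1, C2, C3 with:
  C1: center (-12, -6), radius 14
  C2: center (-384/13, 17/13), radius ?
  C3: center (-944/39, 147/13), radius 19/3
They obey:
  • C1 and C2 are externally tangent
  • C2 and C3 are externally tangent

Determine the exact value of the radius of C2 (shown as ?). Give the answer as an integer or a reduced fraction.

1. [ext C1·C2]  r_C2² + 28r_C2 − 165 = 0  ⇒  r_C2 = 5 (r>0 drops 1)
2. [ext C2·C3]  r_C2² + (38/3)r_C2 − 265/3 = 0  ⇒  r_C2 = 5 (r>0 drops 1)

5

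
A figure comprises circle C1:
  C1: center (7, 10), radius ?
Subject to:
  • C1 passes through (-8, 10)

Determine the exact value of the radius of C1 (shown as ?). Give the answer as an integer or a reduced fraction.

1. [C1∋P]  r_C1² − 225 = 0  ⇒  r_C1 = 15 (r>0 drops 1)

15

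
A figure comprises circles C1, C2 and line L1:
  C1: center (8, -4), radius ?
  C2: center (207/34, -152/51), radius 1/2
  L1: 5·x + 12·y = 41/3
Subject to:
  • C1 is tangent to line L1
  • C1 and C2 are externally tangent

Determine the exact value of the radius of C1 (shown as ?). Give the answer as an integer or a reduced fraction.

1. [C1‖L1]  r_C1² − 25/9 = 0  ⇒  r_C1 = 5/3 (r>0 drops 1)
2. [ext C1·C2]  r_C1² + 1r_C1 − 40/9 = 0  ⇒  r_C1 = 5/3 (r>0 drops 1)

5/3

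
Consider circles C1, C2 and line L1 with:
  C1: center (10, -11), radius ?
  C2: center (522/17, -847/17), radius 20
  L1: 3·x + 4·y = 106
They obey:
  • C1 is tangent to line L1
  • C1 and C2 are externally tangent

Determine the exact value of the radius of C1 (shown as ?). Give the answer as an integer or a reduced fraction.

24

1. [C1‖L1]  r_C1² − 576 = 0  ⇒  r_C1 = 24 (r>0 drops 1)
2. [ext C1·C2]  r_C1² + 40r_C1 − 1536 = 0  ⇒  r_C1 = 24 (r>0 drops 1)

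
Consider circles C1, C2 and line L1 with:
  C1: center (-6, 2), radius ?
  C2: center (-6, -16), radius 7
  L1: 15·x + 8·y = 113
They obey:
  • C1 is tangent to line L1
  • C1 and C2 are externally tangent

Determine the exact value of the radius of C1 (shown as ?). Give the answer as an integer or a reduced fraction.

11

1. [C1‖L1]  r_C1² − 121 = 0  ⇒  r_C1 = 11 (r>0 drops 1)
2. [ext C1·C2]  r_C1² + 14r_C1 − 275 = 0  ⇒  r_C1 = 11 (r>0 drops 1)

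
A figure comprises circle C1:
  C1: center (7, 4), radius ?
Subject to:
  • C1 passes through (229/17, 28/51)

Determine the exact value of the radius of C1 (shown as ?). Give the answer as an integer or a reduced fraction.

22/3

1. [C1∋P]  r_C1² − 484/9 = 0  ⇒  r_C1 = 22/3 (r>0 drops 1)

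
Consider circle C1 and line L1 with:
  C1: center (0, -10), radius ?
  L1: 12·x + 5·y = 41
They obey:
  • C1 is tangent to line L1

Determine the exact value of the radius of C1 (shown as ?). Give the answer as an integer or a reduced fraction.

7

1. [C1‖L1]  r_C1² − 49 = 0  ⇒  r_C1 = 7 (r>0 drops 1)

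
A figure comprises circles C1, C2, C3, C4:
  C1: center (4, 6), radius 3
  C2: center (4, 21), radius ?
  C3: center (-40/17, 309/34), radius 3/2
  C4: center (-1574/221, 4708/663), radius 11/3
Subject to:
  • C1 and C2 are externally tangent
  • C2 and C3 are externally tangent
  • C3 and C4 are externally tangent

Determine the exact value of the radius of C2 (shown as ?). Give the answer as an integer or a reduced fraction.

12

1. [ext C1·C2]  r_C2² + 6r_C2 − 216 = 0  ⇒  r_C2 = 12 (r>0 drops 1)
2. [ext C2·C3]  r_C2² + 3r_C2 − 180 = 0  ⇒  r_C2 = 12 (r>0 drops 1)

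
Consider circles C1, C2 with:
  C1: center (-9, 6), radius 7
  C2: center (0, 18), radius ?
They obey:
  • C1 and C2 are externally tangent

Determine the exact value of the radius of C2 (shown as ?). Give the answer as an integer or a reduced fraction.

1. [ext C1·C2]  r_C2² + 14r_C2 − 176 = 0  ⇒  r_C2 = 8 (r>0 drops 1)

8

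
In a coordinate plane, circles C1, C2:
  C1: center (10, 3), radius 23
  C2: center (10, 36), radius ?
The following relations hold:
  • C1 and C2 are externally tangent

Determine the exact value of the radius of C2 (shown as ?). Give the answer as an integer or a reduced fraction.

1. [ext C1·C2]  r_C2² + 46r_C2 − 560 = 0  ⇒  r_C2 = 10 (r>0 drops 1)

10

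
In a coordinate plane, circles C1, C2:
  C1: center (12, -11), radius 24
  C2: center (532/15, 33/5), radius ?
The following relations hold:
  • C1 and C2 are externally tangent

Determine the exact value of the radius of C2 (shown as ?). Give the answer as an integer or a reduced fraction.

1. [ext C1·C2]  r_C2² + 48r_C2 − 2560/9 = 0  ⇒  r_C2 = 16/3 (r>0 drops 1)

16/3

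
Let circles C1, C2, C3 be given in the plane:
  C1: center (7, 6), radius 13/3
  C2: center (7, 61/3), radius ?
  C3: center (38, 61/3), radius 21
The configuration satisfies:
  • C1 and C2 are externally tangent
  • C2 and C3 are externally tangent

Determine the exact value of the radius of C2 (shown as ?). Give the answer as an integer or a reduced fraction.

10

1. [ext C1·C2]  r_C2² + (26/3)r_C2 − 560/3 = 0  ⇒  r_C2 = 10 (r>0 drops 1)
2. [ext C2·C3]  r_C2² + 42r_C2 − 520 = 0  ⇒  r_C2 = 10 (r>0 drops 1)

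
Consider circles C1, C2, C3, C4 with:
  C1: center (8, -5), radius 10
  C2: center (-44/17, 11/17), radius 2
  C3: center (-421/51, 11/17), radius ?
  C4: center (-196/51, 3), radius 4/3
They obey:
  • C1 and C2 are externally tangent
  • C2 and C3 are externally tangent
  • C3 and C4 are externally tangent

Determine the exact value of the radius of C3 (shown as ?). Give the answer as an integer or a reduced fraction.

1. [ext C2·C3]  r_C3² + 4r_C3 − 253/9 = 0  ⇒  r_C3 = 11/3 (r>0 drops 1)
2. [ext C3·C4]  r_C3² + (8/3)r_C3 − 209/9 = 0  ⇒  r_C3 = 11/3 (r>0 drops 1)

11/3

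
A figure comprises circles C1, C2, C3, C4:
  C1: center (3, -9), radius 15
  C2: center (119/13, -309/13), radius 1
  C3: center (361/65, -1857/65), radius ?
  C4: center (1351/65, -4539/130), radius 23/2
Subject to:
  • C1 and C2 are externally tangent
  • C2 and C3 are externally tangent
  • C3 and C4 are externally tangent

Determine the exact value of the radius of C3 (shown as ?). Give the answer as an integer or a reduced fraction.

5

1. [ext C2·C3]  r_C3² + 2r_C3 − 35 = 0  ⇒  r_C3 = 5 (r>0 drops 1)
2. [ext C3·C4]  r_C3² + 23r_C3 − 140 = 0  ⇒  r_C3 = 5 (r>0 drops 1)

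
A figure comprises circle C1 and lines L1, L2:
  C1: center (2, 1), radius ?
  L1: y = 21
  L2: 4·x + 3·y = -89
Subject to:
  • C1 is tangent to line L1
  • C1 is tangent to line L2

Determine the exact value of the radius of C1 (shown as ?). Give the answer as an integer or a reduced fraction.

1. [C1‖L1]  r_C1² − 400 = 0  ⇒  r_C1 = 20 (r>0 drops 1)
2. [C1‖L2]  r_C1² − 400 = 0  ⇒  r_C1 = 20 (r>0 drops 1)

20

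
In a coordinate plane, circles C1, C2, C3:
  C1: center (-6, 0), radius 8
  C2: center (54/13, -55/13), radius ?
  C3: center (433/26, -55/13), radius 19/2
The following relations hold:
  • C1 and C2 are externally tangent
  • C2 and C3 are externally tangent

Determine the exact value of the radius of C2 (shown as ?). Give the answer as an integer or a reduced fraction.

1. [ext C1·C2]  r_C2² + 16r_C2 − 57 = 0  ⇒  r_C2 = 3 (r>0 drops 1)
2. [ext C2·C3]  r_C2² + 19r_C2 − 66 = 0  ⇒  r_C2 = 3 (r>0 drops 1)

3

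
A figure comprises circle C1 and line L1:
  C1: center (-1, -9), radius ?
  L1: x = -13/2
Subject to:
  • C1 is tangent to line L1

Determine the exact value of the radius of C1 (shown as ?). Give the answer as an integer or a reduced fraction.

11/2

1. [C1‖L1]  r_C1² − 121/4 = 0  ⇒  r_C1 = 11/2 (r>0 drops 1)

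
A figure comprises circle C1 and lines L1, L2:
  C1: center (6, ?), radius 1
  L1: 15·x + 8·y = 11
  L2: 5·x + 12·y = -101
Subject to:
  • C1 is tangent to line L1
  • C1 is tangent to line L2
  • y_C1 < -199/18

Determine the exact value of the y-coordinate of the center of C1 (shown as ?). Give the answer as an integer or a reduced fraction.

1. [C1‖L1]  y_C1² + (79/4)y_C1 + 93 = 0  ⇒  y_C1 = -12 or -31/4
2. [C1‖L2]  y_C1² + (131/6)y_C1 + 118 = 0  ⇒  y_C1 = -12 or -59/6

-12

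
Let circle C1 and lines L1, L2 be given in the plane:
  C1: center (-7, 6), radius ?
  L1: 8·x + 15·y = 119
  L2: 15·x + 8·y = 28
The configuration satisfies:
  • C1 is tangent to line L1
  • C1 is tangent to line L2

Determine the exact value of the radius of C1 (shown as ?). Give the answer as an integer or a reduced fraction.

1. [C1‖L1]  r_C1² − 25 = 0  ⇒  r_C1 = 5 (r>0 drops 1)
2. [C1‖L2]  r_C1² − 25 = 0  ⇒  r_C1 = 5 (r>0 drops 1)

5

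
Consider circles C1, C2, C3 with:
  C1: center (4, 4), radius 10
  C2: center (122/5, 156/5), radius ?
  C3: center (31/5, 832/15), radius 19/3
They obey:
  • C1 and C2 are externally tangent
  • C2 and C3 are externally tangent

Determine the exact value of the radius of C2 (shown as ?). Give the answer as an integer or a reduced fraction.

1. [ext C1·C2]  r_C2² + 20r_C2 − 1056 = 0  ⇒  r_C2 = 24 (r>0 drops 1)
2. [ext C2·C3]  r_C2² + (38/3)r_C2 − 880 = 0  ⇒  r_C2 = 24 (r>0 drops 1)

24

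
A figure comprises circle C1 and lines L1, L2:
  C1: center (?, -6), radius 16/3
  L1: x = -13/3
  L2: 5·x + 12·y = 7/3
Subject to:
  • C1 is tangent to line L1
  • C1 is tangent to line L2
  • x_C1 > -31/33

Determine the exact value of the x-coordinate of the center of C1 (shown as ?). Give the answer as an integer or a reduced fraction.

1

1. [C1‖L1]  x_C1² + (26/3)x_C1 − 29/3 = 0  ⇒  x_C1 = -29/3 or 1
2. [C1‖L2]  x_C1² − (446/15)x_C1 + 431/15 = 0  ⇒  x_C1 = 1 or 431/15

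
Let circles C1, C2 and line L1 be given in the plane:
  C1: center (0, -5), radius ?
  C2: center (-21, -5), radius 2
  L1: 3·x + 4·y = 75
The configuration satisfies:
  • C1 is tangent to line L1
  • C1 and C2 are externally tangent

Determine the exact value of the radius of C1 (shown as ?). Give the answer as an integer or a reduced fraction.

1. [C1‖L1]  r_C1² − 361 = 0  ⇒  r_C1 = 19 (r>0 drops 1)
2. [ext C1·C2]  r_C1² + 4r_C1 − 437 = 0  ⇒  r_C1 = 19 (r>0 drops 1)

19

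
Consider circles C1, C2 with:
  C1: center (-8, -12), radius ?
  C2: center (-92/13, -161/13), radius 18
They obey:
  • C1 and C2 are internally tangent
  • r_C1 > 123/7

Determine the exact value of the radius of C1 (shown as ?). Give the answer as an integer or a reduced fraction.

19

1. [int C1,C2]  r_C1² − 36r_C1 + 323 = 0  ⇒  r_C1 = 17 or 19
2. given r_C1 > 123/7: keep 19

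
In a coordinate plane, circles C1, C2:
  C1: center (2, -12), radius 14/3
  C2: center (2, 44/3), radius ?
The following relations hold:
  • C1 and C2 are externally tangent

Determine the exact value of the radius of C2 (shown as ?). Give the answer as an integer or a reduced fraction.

22

1. [ext C1·C2]  r_C2² + (28/3)r_C2 − 2068/3 = 0  ⇒  r_C2 = 22 (r>0 drops 1)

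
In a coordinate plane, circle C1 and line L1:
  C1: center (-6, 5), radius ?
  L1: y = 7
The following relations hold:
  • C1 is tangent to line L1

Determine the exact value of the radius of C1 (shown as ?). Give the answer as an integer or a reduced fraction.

2

1. [C1‖L1]  r_C1² − 4 = 0  ⇒  r_C1 = 2 (r>0 drops 1)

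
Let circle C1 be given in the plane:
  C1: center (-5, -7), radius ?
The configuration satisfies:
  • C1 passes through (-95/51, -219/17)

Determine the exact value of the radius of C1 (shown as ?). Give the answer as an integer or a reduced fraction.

1. [C1∋P]  r_C1² − 400/9 = 0  ⇒  r_C1 = 20/3 (r>0 drops 1)

20/3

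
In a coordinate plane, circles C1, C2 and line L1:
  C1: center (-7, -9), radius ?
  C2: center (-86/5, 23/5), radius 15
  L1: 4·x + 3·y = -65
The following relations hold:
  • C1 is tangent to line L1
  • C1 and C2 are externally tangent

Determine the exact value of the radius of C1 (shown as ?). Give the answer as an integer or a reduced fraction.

1. [C1‖L1]  r_C1² − 4 = 0  ⇒  r_C1 = 2 (r>0 drops 1)
2. [ext C1·C2]  r_C1² + 30r_C1 − 64 = 0  ⇒  r_C1 = 2 (r>0 drops 1)

2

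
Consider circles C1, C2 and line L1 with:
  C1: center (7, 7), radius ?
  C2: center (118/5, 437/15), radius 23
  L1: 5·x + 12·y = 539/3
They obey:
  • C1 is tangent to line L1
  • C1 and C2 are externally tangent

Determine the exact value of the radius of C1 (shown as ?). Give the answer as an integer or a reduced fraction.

1. [C1‖L1]  r_C1² − 196/9 = 0  ⇒  r_C1 = 14/3 (r>0 drops 1)
2. [ext C1·C2]  r_C1² + 46r_C1 − 2128/9 = 0  ⇒  r_C1 = 14/3 (r>0 drops 1)

14/3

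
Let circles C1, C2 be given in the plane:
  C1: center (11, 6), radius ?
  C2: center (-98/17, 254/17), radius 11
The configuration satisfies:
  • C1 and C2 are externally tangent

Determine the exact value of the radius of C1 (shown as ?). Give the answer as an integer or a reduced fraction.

1. [ext C1·C2]  r_C1² + 22r_C1 − 240 = 0  ⇒  r_C1 = 8 (r>0 drops 1)

8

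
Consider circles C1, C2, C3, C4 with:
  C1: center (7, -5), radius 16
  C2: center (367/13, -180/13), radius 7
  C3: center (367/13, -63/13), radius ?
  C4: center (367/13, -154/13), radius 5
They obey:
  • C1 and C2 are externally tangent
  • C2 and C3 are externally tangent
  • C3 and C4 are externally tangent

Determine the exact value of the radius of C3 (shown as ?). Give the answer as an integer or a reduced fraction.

2

1. [ext C2·C3]  r_C3² + 14r_C3 − 32 = 0  ⇒  r_C3 = 2 (r>0 drops 1)
2. [ext C3·C4]  r_C3² + 10r_C3 − 24 = 0  ⇒  r_C3 = 2 (r>0 drops 1)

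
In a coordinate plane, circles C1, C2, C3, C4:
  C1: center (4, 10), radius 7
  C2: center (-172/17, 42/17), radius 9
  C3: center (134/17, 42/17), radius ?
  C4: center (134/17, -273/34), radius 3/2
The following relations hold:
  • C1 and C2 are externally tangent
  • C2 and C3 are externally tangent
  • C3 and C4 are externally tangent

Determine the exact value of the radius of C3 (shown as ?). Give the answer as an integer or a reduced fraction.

1. [ext C2·C3]  r_C3² + 18r_C3 − 243 = 0  ⇒  r_C3 = 9 (r>0 drops 1)
2. [ext C3·C4]  r_C3² + 3r_C3 − 108 = 0  ⇒  r_C3 = 9 (r>0 drops 1)

9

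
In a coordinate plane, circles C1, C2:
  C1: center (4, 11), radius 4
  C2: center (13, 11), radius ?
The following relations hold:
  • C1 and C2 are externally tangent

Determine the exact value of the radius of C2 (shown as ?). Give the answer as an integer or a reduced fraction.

5

1. [ext C1·C2]  r_C2² + 8r_C2 − 65 = 0  ⇒  r_C2 = 5 (r>0 drops 1)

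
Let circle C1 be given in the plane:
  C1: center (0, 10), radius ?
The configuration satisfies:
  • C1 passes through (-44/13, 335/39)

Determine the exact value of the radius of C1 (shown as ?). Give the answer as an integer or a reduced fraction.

1. [C1∋P]  r_C1² − 121/9 = 0  ⇒  r_C1 = 11/3 (r>0 drops 1)

11/3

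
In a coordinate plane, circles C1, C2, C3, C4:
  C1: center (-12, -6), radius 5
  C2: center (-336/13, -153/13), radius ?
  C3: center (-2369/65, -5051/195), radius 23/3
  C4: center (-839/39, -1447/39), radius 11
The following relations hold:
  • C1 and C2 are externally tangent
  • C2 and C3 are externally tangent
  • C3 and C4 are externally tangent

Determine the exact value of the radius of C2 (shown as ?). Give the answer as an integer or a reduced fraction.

1. [ext C1·C2]  r_C2² + 10r_C2 − 200 = 0  ⇒  r_C2 = 10 (r>0 drops 1)
2. [ext C2·C3]  r_C2² + (46/3)r_C2 − 760/3 = 0  ⇒  r_C2 = 10 (r>0 drops 1)

10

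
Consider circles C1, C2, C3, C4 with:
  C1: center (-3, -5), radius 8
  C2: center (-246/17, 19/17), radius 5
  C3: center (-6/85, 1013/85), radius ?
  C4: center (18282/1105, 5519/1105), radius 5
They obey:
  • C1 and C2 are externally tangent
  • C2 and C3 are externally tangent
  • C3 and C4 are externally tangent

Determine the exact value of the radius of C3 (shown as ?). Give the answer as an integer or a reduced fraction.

1. [ext C2·C3]  r_C3² + 10r_C3 − 299 = 0  ⇒  r_C3 = 13 (r>0 drops 1)
2. [ext C3·C4]  r_C3² + 10r_C3 − 299 = 0  ⇒  r_C3 = 13 (r>0 drops 1)

13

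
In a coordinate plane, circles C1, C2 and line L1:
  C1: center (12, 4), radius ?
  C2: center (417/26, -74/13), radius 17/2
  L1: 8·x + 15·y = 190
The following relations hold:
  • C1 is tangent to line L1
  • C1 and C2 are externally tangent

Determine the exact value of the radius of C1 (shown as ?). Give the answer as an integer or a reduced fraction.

2

1. [C1‖L1]  r_C1² − 4 = 0  ⇒  r_C1 = 2 (r>0 drops 1)
2. [ext C1·C2]  r_C1² + 17r_C1 − 38 = 0  ⇒  r_C1 = 2 (r>0 drops 1)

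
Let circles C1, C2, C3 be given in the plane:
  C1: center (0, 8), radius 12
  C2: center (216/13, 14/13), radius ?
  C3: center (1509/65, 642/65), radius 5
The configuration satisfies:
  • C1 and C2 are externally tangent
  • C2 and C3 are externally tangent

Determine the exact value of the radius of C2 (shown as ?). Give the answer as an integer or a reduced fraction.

1. [ext C1·C2]  r_C2² + 24r_C2 − 180 = 0  ⇒  r_C2 = 6 (r>0 drops 1)
2. [ext C2·C3]  r_C2² + 10r_C2 − 96 = 0  ⇒  r_C2 = 6 (r>0 drops 1)

6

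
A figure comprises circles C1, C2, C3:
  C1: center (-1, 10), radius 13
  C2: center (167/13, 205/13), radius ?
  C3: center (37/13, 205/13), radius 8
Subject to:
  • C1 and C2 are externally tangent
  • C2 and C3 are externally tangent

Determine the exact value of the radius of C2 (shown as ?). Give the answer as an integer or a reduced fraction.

1. [ext C1·C2]  r_C2² + 26r_C2 − 56 = 0  ⇒  r_C2 = 2 (r>0 drops 1)
2. [ext C2·C3]  r_C2² + 16r_C2 − 36 = 0  ⇒  r_C2 = 2 (r>0 drops 1)

2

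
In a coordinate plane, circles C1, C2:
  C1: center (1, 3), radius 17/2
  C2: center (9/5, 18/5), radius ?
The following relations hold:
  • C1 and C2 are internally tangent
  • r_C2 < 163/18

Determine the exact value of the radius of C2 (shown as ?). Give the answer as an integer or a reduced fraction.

1. [int C1,C2]  r_C2² − 17r_C2 + 285/4 = 0  ⇒  r_C2 = 15/2 or 19/2
2. given r_C2 < 163/18: keep 15/2

15/2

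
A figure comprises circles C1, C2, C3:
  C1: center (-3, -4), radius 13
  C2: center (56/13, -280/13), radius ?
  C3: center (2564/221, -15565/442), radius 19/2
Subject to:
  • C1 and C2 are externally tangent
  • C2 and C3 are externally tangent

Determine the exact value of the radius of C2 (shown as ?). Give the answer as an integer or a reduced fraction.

6

1. [ext C1·C2]  r_C2² + 26r_C2 − 192 = 0  ⇒  r_C2 = 6 (r>0 drops 1)
2. [ext C2·C3]  r_C2² + 19r_C2 − 150 = 0  ⇒  r_C2 = 6 (r>0 drops 1)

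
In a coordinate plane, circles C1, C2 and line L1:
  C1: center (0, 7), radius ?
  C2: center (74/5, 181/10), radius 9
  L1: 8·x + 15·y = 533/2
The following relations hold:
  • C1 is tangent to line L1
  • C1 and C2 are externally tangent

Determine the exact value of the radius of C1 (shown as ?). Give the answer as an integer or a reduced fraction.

1. [C1‖L1]  r_C1² − 361/4 = 0  ⇒  r_C1 = 19/2 (r>0 drops 1)
2. [ext C1·C2]  r_C1² + 18r_C1 − 1045/4 = 0  ⇒  r_C1 = 19/2 (r>0 drops 1)

19/2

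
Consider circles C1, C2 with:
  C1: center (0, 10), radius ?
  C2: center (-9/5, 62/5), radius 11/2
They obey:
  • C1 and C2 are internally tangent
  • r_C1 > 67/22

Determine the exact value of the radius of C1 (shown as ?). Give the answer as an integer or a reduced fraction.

17/2

1. [int C1,C2]  r_C1² − 11r_C1 + 85/4 = 0  ⇒  r_C1 = 5/2 or 17/2
2. given r_C1 > 67/22: keep 17/2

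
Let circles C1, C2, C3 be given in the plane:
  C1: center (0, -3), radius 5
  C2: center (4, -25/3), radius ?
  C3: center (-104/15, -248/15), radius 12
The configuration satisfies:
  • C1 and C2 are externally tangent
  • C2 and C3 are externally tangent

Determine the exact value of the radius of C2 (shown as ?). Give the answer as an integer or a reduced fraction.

1. [ext C1·C2]  r_C2² + 10r_C2 − 175/9 = 0  ⇒  r_C2 = 5/3 (r>0 drops 1)
2. [ext C2·C3]  r_C2² + 24r_C2 − 385/9 = 0  ⇒  r_C2 = 5/3 (r>0 drops 1)

5/3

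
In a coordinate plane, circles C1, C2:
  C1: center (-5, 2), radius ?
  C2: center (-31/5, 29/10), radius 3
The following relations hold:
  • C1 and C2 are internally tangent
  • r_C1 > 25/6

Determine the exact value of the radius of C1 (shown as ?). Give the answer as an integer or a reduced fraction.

9/2

1. [int C1,C2]  r_C1² − 6r_C1 + 27/4 = 0  ⇒  r_C1 = 3/2 or 9/2
2. given r_C1 > 25/6: keep 9/2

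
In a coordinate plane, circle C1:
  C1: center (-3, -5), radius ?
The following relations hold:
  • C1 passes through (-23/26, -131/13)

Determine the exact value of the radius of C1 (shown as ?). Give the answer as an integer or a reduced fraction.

11/2

1. [C1∋P]  r_C1² − 121/4 = 0  ⇒  r_C1 = 11/2 (r>0 drops 1)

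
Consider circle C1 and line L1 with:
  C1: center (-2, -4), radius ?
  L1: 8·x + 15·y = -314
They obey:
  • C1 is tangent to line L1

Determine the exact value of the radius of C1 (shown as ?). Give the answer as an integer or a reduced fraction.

14

1. [C1‖L1]  r_C1² − 196 = 0  ⇒  r_C1 = 14 (r>0 drops 1)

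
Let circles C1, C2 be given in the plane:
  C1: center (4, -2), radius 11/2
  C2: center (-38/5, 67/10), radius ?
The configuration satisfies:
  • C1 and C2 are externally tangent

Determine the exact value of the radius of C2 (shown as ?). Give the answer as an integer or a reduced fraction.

9

1. [ext C1·C2]  r_C2² + 11r_C2 − 180 = 0  ⇒  r_C2 = 9 (r>0 drops 1)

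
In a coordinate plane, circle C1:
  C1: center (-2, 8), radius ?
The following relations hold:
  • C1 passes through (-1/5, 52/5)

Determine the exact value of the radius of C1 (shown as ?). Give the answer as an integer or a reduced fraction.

3

1. [C1∋P]  r_C1² − 9 = 0  ⇒  r_C1 = 3 (r>0 drops 1)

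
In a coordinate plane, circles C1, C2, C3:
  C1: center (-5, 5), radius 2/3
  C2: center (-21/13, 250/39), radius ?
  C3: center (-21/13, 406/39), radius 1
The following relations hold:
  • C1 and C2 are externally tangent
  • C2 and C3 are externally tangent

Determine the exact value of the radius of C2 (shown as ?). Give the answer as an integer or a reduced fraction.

3

1. [ext C1·C2]  r_C2² + (4/3)r_C2 − 13 = 0  ⇒  r_C2 = 3 (r>0 drops 1)
2. [ext C2·C3]  r_C2² + 2r_C2 − 15 = 0  ⇒  r_C2 = 3 (r>0 drops 1)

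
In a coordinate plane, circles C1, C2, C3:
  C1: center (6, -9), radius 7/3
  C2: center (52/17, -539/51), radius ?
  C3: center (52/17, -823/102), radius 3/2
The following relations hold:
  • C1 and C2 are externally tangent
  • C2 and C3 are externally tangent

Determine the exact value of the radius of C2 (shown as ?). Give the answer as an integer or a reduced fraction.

1. [ext C1·C2]  r_C2² + (14/3)r_C2 − 17/3 = 0  ⇒  r_C2 = 1 (r>0 drops 1)
2. [ext C2·C3]  r_C2² + 3r_C2 − 4 = 0  ⇒  r_C2 = 1 (r>0 drops 1)

1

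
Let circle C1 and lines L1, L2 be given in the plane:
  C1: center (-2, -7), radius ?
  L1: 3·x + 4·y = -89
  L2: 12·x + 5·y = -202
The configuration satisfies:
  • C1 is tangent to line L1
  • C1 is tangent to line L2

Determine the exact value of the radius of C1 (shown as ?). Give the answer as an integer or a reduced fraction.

11

1. [C1‖L1]  r_C1² − 121 = 0  ⇒  r_C1 = 11 (r>0 drops 1)
2. [C1‖L2]  r_C1² − 121 = 0  ⇒  r_C1 = 11 (r>0 drops 1)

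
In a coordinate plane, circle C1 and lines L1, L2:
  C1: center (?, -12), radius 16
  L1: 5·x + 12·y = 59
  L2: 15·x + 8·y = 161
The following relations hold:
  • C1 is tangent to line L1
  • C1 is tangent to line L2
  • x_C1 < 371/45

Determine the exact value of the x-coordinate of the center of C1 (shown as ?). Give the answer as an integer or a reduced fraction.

1. [C1‖L1]  x_C1² − (406/5)x_C1 − 411/5 = 0  ⇒  x_C1 = -1 or 411/5
2. [C1‖L2]  x_C1² − (514/15)x_C1 − 529/15 = 0  ⇒  x_C1 = -1 or 529/15

-1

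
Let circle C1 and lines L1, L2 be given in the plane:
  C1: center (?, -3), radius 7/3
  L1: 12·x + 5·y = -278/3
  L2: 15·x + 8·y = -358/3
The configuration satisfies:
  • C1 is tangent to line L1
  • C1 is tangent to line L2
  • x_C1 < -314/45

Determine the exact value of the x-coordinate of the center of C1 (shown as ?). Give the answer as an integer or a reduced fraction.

-9

1. [C1‖L1]  x_C1² + (233/18)x_C1 + 71/2 = 0  ⇒  x_C1 = -9 or -71/18
2. [C1‖L2]  x_C1² + (572/45)x_C1 + 167/5 = 0  ⇒  x_C1 = -9 or -167/45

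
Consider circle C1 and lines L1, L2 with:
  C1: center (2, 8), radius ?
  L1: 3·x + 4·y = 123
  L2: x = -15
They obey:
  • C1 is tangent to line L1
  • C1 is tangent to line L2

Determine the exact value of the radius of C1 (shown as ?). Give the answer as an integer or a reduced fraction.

1. [C1‖L1]  r_C1² − 289 = 0  ⇒  r_C1 = 17 (r>0 drops 1)
2. [C1‖L2]  r_C1² − 289 = 0  ⇒  r_C1 = 17 (r>0 drops 1)

17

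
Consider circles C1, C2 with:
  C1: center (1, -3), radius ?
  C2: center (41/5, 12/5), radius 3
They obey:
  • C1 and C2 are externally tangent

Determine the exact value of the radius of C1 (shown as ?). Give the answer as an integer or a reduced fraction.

6

1. [ext C1·C2]  r_C1² + 6r_C1 − 72 = 0  ⇒  r_C1 = 6 (r>0 drops 1)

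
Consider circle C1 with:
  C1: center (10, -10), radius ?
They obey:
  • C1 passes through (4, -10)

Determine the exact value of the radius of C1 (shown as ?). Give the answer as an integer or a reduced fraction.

1. [C1∋P]  r_C1² − 36 = 0  ⇒  r_C1 = 6 (r>0 drops 1)

6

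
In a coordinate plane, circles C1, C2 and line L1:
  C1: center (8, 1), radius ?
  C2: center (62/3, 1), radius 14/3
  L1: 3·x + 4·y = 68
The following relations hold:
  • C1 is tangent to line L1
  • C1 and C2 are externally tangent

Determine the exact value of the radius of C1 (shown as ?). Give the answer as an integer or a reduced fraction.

8

1. [C1‖L1]  r_C1² − 64 = 0  ⇒  r_C1 = 8 (r>0 drops 1)
2. [ext C1·C2]  r_C1² + (28/3)r_C1 − 416/3 = 0  ⇒  r_C1 = 8 (r>0 drops 1)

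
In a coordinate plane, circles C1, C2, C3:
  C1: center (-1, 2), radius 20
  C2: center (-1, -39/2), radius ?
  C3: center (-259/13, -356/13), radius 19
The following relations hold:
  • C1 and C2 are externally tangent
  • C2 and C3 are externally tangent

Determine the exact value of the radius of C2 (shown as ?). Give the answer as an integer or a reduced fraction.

3/2

1. [ext C1·C2]  r_C2² + 40r_C2 − 249/4 = 0  ⇒  r_C2 = 3/2 (r>0 drops 1)
2. [ext C2·C3]  r_C2² + 38r_C2 − 237/4 = 0  ⇒  r_C2 = 3/2 (r>0 drops 1)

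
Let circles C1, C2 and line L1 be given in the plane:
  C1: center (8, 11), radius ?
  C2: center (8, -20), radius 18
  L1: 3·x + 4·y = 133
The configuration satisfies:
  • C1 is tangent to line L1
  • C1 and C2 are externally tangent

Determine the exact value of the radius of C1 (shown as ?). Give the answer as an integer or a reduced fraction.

13

1. [C1‖L1]  r_C1² − 169 = 0  ⇒  r_C1 = 13 (r>0 drops 1)
2. [ext C1·C2]  r_C1² + 36r_C1 − 637 = 0  ⇒  r_C1 = 13 (r>0 drops 1)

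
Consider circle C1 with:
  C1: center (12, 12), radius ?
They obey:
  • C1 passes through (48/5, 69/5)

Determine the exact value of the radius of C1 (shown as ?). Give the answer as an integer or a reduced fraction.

3

1. [C1∋P]  r_C1² − 9 = 0  ⇒  r_C1 = 3 (r>0 drops 1)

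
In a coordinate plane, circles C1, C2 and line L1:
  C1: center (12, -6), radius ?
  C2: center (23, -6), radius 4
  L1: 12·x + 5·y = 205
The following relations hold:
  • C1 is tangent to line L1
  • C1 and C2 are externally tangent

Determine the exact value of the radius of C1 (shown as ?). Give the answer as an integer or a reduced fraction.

7

1. [C1‖L1]  r_C1² − 49 = 0  ⇒  r_C1 = 7 (r>0 drops 1)
2. [ext C1·C2]  r_C1² + 8r_C1 − 105 = 0  ⇒  r_C1 = 7 (r>0 drops 1)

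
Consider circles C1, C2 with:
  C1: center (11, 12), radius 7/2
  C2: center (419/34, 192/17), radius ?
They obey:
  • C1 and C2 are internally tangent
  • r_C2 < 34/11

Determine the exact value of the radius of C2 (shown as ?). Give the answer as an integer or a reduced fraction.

2

1. [int C1,C2]  r_C2² − 7r_C2 + 10 = 0  ⇒  r_C2 = 2 or 5
2. given r_C2 < 34/11: keep 2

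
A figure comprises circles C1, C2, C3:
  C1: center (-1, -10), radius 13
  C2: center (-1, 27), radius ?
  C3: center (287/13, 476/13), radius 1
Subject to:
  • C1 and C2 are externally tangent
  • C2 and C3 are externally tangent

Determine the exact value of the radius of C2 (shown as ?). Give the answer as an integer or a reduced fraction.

24

1. [ext C1·C2]  r_C2² + 26r_C2 − 1200 = 0  ⇒  r_C2 = 24 (r>0 drops 1)
2. [ext C2·C3]  r_C2² + 2r_C2 − 624 = 0  ⇒  r_C2 = 24 (r>0 drops 1)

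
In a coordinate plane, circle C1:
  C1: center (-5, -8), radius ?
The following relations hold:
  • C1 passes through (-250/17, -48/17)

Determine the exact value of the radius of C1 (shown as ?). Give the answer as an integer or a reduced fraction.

11

1. [C1∋P]  r_C1² − 121 = 0  ⇒  r_C1 = 11 (r>0 drops 1)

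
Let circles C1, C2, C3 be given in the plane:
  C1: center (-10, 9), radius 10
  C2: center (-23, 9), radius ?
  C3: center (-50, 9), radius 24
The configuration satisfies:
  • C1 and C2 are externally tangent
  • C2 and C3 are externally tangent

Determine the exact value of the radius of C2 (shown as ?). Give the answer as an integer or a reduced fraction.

1. [ext C1·C2]  r_C2² + 20r_C2 − 69 = 0  ⇒  r_C2 = 3 (r>0 drops 1)
2. [ext C2·C3]  r_C2² + 48r_C2 − 153 = 0  ⇒  r_C2 = 3 (r>0 drops 1)

3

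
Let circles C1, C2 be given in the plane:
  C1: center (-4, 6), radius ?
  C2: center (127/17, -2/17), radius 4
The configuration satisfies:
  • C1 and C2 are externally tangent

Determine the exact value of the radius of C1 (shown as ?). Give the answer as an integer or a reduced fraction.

9

1. [ext C1·C2]  r_C1² + 8r_C1 − 153 = 0  ⇒  r_C1 = 9 (r>0 drops 1)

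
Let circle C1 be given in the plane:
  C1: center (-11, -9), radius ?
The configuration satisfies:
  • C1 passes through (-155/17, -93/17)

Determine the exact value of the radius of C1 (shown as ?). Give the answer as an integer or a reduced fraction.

4

1. [C1∋P]  r_C1² − 16 = 0  ⇒  r_C1 = 4 (r>0 drops 1)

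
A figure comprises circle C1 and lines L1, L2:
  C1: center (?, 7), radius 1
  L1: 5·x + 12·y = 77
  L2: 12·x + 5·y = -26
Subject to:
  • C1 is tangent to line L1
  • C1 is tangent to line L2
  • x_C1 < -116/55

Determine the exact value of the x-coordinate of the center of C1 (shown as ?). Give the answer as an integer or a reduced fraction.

1. [C1‖L1]  x_C1² + (14/5)x_C1 − 24/5 = 0  ⇒  x_C1 = -4 or 6/5
2. [C1‖L2]  x_C1² + (61/6)x_C1 + 74/3 = 0  ⇒  x_C1 = -37/6 or -4

-4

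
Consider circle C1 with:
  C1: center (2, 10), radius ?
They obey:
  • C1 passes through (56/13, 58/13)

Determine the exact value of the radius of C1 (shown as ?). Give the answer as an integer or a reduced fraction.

6

1. [C1∋P]  r_C1² − 36 = 0  ⇒  r_C1 = 6 (r>0 drops 1)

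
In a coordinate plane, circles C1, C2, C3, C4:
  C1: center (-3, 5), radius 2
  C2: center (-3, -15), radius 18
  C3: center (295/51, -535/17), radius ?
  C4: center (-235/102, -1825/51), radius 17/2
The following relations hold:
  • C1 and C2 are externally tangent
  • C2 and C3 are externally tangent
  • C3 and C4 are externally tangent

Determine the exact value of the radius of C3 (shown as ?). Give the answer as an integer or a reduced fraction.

1. [ext C2·C3]  r_C3² + 36r_C3 − 220/9 = 0  ⇒  r_C3 = 2/3 (r>0 drops 1)
2. [ext C3·C4]  r_C3² + 17r_C3 − 106/9 = 0  ⇒  r_C3 = 2/3 (r>0 drops 1)

2/3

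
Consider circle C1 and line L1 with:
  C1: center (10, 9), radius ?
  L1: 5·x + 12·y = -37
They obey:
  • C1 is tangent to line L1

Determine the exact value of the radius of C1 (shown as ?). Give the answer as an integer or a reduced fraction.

1. [C1‖L1]  r_C1² − 225 = 0  ⇒  r_C1 = 15 (r>0 drops 1)

15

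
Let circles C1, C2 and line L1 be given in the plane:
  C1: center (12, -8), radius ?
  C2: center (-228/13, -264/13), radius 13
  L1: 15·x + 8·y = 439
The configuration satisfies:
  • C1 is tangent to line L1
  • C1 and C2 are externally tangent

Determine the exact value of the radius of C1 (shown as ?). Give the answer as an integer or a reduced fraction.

19

1. [C1‖L1]  r_C1² − 361 = 0  ⇒  r_C1 = 19 (r>0 drops 1)
2. [ext C1·C2]  r_C1² + 26r_C1 − 855 = 0  ⇒  r_C1 = 19 (r>0 drops 1)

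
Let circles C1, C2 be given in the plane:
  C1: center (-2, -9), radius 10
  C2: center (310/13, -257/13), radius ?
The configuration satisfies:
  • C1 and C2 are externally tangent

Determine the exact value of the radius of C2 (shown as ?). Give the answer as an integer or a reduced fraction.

1. [ext C1·C2]  r_C2² + 20r_C2 − 684 = 0  ⇒  r_C2 = 18 (r>0 drops 1)

18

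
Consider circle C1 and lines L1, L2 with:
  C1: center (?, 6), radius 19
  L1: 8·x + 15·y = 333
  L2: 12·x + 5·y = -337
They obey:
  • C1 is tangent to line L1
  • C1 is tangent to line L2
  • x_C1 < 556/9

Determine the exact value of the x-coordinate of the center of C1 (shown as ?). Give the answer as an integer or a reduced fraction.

1. [C1‖L1]  x_C1² − (243/4)x_C1 − 1415/2 = 0  ⇒  x_C1 = -10 or 283/4
2. [C1‖L2]  x_C1² + (367/6)x_C1 + 1535/3 = 0  ⇒  x_C1 = -307/6 or -10

-10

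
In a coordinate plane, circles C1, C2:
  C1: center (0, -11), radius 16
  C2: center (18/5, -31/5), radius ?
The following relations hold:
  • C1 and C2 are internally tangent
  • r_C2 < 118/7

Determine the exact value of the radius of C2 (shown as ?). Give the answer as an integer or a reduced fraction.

1. [int C1,C2]  r_C2² − 32r_C2 + 220 = 0  ⇒  r_C2 = 10 or 22
2. given r_C2 < 118/7: keep 10

10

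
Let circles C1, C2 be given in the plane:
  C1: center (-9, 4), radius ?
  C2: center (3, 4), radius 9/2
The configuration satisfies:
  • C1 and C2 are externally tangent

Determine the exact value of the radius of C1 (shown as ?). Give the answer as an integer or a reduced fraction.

15/2

1. [ext C1·C2]  r_C1² + 9r_C1 − 495/4 = 0  ⇒  r_C1 = 15/2 (r>0 drops 1)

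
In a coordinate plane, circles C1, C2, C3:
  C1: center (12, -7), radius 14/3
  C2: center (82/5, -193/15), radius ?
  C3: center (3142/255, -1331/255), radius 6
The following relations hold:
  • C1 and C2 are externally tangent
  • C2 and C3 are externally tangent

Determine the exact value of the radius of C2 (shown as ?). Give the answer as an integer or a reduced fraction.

8/3

1. [ext C1·C2]  r_C2² + (28/3)r_C2 − 32 = 0  ⇒  r_C2 = 8/3 (r>0 drops 1)
2. [ext C2·C3]  r_C2² + 12r_C2 − 352/9 = 0  ⇒  r_C2 = 8/3 (r>0 drops 1)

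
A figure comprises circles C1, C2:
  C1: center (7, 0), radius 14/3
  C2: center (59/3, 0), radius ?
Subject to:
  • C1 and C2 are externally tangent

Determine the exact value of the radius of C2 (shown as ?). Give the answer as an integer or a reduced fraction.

1. [ext C1·C2]  r_C2² + (28/3)r_C2 − 416/3 = 0  ⇒  r_C2 = 8 (r>0 drops 1)

8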